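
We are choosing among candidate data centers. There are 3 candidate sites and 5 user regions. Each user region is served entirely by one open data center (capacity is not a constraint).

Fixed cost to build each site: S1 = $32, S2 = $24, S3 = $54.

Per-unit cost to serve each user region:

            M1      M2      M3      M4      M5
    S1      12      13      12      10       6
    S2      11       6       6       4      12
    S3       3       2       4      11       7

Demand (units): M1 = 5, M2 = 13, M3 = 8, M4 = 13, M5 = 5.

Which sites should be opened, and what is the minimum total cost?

For any fixed open set, each user region goes to its cheapest open site; total = fixed + service.
{S2, S3}: M1→S3 3·5=15, M2→S3 2·13=26, M3→S3 4·8=32, M4→S2 4·13=52, M5→S3 7·5=35. Service 160; fixed 78; total 238.
{S1, S2, S3}: M1→S3 3·5=15, M2→S3 2·13=26, M3→S3 4·8=32, M4→S2 4·13=52, M5→S1 6·5=30. Service 155; fixed 110; total 265.
{S3}: service 251 + fixed 54 = 305
{S2}: service 293 + fixed 24 = 317
No other subset beats 238.

Open S2 and S3; minimum total cost 238.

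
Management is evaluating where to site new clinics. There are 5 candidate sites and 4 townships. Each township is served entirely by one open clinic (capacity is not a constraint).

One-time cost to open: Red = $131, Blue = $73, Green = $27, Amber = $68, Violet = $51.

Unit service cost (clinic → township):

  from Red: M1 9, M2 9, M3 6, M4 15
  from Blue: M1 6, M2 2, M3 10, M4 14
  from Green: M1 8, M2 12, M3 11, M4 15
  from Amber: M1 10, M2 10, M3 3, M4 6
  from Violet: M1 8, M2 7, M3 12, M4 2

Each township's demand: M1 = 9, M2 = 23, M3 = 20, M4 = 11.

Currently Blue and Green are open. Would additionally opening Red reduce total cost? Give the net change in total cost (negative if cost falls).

No — net change +51 (cost rises by 51).

Current service cost with {Blue, Green}: 454.
Adding Red: each township re-picks its cheapest; new service cost 374, saving 80.
Extra fixed cost: 131. Net change = 131 − 80 = 51.
(Totals: 554 → 605.)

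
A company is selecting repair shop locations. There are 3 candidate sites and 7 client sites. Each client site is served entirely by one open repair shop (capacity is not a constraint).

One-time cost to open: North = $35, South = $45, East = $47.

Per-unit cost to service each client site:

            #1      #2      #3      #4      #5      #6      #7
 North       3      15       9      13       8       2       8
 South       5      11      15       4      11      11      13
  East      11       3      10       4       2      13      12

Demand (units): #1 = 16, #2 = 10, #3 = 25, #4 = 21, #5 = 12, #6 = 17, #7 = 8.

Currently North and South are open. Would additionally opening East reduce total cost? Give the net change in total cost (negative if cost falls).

Yes — net change −105 (cost falls by 105).

Current service cost with {North, South}: 661.
Adding East: each client site re-picks its cheapest; new service cost 509, saving 152.
Extra fixed cost: 47. Net change = 47 − 152 = -105.
(Totals: 741 → 636.)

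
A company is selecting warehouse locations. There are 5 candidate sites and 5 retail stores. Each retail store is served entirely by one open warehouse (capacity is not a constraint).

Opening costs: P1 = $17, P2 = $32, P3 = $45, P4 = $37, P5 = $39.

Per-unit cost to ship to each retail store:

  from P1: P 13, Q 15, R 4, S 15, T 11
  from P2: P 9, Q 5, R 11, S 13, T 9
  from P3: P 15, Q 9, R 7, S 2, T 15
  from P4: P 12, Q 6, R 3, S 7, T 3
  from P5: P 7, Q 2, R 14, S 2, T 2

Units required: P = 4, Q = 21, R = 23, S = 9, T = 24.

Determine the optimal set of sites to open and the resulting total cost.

Open P4 and P5; minimum total cost 281.

For any fixed open set, each retail store goes to its cheapest open site; total = fixed + service.
{P4, P5}: P→P5 7·4=28, Q→P5 2·21=42, R→P4 3·23=69, S→P5 2·9=18, T→P5 2·24=48. Service 205; fixed 76; total 281.
{P1, P5}: P→P5 7·4=28, Q→P5 2·21=42, R→P1 4·23=92, S→P5 2·9=18, T→P5 2·24=48. Service 228; fixed 56; total 284.
{P1, P4, P5}: P→P5 7·4=28, Q→P5 2·21=42, R→P4 3·23=69, S→P5 2·9=18, T→P5 2·24=48. Service 205; fixed 93; total 298.
{P1, P2, P3, P4, P5}: P→P5 7·4=28, Q→P5 2·21=42, R→P4 3·23=69, S→P3 2·9=18, T→P5 2·24=48. Service 205; fixed 170; total 375.
No other subset beats 281.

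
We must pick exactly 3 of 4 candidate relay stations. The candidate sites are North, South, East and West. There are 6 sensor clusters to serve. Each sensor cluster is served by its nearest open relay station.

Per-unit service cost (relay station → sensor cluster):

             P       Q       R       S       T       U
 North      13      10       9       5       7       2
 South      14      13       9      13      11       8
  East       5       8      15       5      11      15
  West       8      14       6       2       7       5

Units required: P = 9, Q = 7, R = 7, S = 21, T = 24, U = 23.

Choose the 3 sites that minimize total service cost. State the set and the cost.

With exactly 3 open, each sensor cluster uses its cheapest among the chosen.
{North, East, West}: P→East 5·9=45, Q→East 8·7=56, R→West 6·7=42, S→West 2·21=42, T→North 7·24=168, U→North 2·23=46. Service cost 399.
{North, South, West}: service cost 440
{South, East, West}: service cost 468
Among all 4 size-3 choices, {North, East, West} is lowest.

Choose North, East and West; total service cost 399.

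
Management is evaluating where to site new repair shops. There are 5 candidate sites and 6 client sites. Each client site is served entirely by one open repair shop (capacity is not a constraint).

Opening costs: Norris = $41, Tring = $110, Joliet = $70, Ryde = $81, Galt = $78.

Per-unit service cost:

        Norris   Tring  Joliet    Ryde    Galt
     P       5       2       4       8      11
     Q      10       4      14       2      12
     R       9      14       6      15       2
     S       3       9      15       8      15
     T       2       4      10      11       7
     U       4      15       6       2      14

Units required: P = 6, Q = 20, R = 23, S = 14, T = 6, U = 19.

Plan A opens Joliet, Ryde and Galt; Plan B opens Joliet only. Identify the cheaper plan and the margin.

Plan A is cheaper by 365.

Plan A: {Joliet, Ryde, Galt}: P→Joliet 4·6=24, Q→Ryde 2·20=40, R→Galt 2·23=46, S→Ryde 8·14=112, T→Galt 7·6=42, U→Ryde 2·19=38. Service 302; fixed 229; total 531.
Plan B: {Joliet}: P→Joliet 4·6=24, Q→Joliet 14·20=280, R→Joliet 6·23=138, S→Joliet 15·14=210, T→Joliet 10·6=60, U→Joliet 6·19=114. Service 826; fixed 70; total 896.
Difference: |531 − 896| = 365.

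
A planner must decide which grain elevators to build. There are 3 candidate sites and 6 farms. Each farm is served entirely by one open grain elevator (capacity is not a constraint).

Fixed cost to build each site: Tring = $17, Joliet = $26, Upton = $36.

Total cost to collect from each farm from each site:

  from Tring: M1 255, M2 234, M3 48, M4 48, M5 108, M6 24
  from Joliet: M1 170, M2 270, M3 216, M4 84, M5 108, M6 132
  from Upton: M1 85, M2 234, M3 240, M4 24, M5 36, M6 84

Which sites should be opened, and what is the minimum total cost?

For any fixed open set, each farm goes to its cheapest open site; total = fixed + service.
{Tring, Upton}: M1→Upton 85, M2→Tring 234, M3→Tring 48, M4→Upton 24, M5→Upton 36, M6→Tring 24. Service 451; fixed 53; total 504.
{Tring, Joliet, Upton}: service 451 + fixed 79 = 530
{Tring, Joliet}: M1→Joliet 170, M2→Tring 234, M3→Tring 48, M4→Tring 48, M5→Tring 108, M6→Tring 24. Service 632; fixed 43; total 675.
{Tring}: M1→Tring 255, M2→Tring 234, M3→Tring 48, M4→Tring 48, M5→Tring 108, M6→Tring 24. Service 717; fixed 17; total 734.
No other subset beats 504.

Open Tring and Upton; minimum total cost 504.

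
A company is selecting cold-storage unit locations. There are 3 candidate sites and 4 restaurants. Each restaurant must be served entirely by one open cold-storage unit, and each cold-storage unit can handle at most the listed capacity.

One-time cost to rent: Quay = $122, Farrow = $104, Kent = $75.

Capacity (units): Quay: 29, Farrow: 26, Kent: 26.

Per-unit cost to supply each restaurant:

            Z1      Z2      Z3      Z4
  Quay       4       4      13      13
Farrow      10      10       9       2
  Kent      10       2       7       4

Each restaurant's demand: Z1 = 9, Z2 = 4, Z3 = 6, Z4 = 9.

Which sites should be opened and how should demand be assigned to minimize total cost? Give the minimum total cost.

Minimum total cost: 319

Open {Quay, Kent}: Z1→Quay 4·9=36, Z2→Kent 2·4=8, Z3→Kent 7·6=42, Z4→Kent 4·9=36.
Loads: Quay carries 9/29, Kent carries 19/26. Service 122; fixed 197; total 319.
Next best feasible plan costs 327.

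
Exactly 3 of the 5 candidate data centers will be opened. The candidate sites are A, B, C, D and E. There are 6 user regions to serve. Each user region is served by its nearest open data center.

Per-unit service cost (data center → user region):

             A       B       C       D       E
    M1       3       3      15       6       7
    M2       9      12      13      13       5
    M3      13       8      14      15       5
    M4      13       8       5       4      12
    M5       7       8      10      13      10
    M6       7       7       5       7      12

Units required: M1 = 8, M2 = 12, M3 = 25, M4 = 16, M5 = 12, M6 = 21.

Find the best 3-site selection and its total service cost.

Choose A, C and E; total service cost 478.

With exactly 3 open, each user region uses its cheapest among the chosen.
{A, C, E}: M1→A 3·8=24, M2→E 5·12=60, M3→E 5·25=125, M4→C 5·16=80, M5→A 7·12=84, M6→C 5·21=105. Service cost 478.
{B, C, E}: service cost 490
{A, D, E}: service cost 504
Among all 10 size-3 choices, {A, C, E} is lowest.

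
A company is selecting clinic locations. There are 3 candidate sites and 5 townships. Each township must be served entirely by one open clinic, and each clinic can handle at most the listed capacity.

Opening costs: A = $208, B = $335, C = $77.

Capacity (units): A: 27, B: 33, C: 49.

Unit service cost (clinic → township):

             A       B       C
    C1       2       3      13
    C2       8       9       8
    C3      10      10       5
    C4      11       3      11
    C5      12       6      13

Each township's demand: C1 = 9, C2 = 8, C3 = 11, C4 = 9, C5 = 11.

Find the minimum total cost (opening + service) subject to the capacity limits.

Minimum total cost: 555

Open {C}: C1→C 13·9=117, C2→C 8·8=64, C3→C 5·11=55, C4→C 11·9=99, C5→C 13·11=143.
Loads: C carries 48/49. Service 478; fixed 77; total 555.
Next best feasible plan costs 651.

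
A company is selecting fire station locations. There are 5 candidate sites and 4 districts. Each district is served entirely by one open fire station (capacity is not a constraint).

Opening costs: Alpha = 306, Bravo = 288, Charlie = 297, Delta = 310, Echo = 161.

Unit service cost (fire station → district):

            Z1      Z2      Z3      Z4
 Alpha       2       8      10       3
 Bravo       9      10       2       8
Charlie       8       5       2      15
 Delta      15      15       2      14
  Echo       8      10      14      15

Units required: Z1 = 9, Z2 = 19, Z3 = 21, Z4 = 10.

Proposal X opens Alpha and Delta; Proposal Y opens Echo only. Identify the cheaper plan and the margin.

Proposal X is cheaper by 9.

Proposal X: {Alpha, Delta}: Z1→Alpha 2·9=18, Z2→Alpha 8·19=152, Z3→Delta 2·21=42, Z4→Alpha 3·10=30. Service 242; fixed 616; total 858.
Proposal Y: {Echo}: Z1→Echo 8·9=72, Z2→Echo 10·19=190, Z3→Echo 14·21=294, Z4→Echo 15·10=150. Service 706; fixed 161; total 867.
Difference: |858 − 867| = 9.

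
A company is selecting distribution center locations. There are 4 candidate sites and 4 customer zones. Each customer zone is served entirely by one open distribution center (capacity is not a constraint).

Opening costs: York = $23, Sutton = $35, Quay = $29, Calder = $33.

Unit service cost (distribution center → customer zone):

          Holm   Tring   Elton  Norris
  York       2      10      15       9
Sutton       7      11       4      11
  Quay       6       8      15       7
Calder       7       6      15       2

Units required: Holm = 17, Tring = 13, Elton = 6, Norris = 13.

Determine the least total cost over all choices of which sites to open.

Minimum total cost: 253

For any fixed open set, each customer zone goes to its cheapest open site; total = fixed + service.
{York, Sutton, Calder}: Holm→York 2·17=34, Tring→Calder 6·13=78, Elton→Sutton 4·6=24, Norris→Calder 2·13=26. Service 162; fixed 91; total 253.
{York, Sutton, Quay, Calder}: service 162 + fixed 120 = 282
{York, Calder}: Holm→York 2·17=34, Tring→Calder 6·13=78, Elton→York 15·6=90, Norris→Calder 2·13=26. Service 228; fixed 56; total 284.
{York}: service 371 + fixed 23 = 394
No other subset beats 253.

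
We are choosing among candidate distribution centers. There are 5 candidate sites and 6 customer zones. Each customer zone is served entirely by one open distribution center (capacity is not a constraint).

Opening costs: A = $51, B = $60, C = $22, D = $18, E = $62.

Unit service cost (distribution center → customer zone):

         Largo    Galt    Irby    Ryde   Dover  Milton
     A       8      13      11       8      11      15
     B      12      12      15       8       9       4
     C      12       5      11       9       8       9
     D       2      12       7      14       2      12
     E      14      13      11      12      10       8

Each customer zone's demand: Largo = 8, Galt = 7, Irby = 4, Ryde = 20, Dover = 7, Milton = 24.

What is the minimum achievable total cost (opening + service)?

Minimum total cost: 449

For any fixed open set, each customer zone goes to its cheapest open site; total = fixed + service.
{B, C, D}: Largo→D 2·8=16, Galt→C 5·7=35, Irby→D 7·4=28, Ryde→B 8·20=160, Dover→D 2·7=14, Milton→B 4·24=96. Service 349; fixed 100; total 449.
{B, D}: service 398 + fixed 78 = 476
{A, B, C, D}: Largo→D 2·8=16, Galt→C 5·7=35, Irby→D 7·4=28, Ryde→A 8·20=160, Dover→D 2·7=14, Milton→B 4·24=96. Service 349; fixed 151; total 500.
{A, B, C, D, E}: service 349 + fixed 213 = 562
No other subset beats 449.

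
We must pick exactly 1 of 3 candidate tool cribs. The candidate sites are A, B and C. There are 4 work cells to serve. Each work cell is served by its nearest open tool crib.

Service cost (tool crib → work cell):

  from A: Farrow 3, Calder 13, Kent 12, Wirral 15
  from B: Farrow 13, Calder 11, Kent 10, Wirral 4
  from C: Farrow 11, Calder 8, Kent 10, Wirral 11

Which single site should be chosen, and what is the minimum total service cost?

Choose B only; total service cost 38.

With exactly 1 open, each work cell uses its cheapest among the chosen.
{B}: Farrow→B 13, Calder→B 11, Kent→B 10, Wirral→B 4. Service cost 38.
{C}: service cost 40
{A}: service cost 43
Among all 3 size-1 choices, {B} is lowest.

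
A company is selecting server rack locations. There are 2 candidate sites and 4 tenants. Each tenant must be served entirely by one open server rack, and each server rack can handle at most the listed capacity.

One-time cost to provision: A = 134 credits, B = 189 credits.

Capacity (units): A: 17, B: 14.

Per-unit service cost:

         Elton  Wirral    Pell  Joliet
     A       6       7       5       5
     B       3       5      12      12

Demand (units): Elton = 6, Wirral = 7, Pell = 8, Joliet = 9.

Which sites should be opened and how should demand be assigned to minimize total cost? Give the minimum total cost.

Open {A, B}: Elton→B 3·6=18, Wirral→B 5·7=35, Pell→A 5·8=40, Joliet→A 5·9=45.
Loads: A carries 17/17, B carries 13/14. Service 138; fixed 323; total 461.
Next best feasible plan costs 531.

Minimum total cost: 461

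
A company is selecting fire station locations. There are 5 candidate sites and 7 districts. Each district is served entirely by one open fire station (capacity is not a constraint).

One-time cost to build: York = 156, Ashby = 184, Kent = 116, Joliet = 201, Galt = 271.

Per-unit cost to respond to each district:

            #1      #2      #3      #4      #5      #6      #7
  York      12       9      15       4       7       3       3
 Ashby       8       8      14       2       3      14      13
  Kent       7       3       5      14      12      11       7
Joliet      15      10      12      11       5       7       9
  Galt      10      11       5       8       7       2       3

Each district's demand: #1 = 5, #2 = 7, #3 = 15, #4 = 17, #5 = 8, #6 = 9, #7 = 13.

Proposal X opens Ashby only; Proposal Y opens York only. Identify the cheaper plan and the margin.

Proposal Y is cheaper by 149.

Proposal X: {Ashby}: #1→Ashby 8·5=40, #2→Ashby 8·7=56, #3→Ashby 14·15=210, #4→Ashby 2·17=34, #5→Ashby 3·8=24, #6→Ashby 14·9=126, #7→Ashby 13·13=169. Service 659; fixed 184; total 843.
Proposal Y: {York}: #1→York 12·5=60, #2→York 9·7=63, #3→York 15·15=225, #4→York 4·17=68, #5→York 7·8=56, #6→York 3·9=27, #7→York 3·13=39. Service 538; fixed 156; total 694.
Difference: |843 − 694| = 149.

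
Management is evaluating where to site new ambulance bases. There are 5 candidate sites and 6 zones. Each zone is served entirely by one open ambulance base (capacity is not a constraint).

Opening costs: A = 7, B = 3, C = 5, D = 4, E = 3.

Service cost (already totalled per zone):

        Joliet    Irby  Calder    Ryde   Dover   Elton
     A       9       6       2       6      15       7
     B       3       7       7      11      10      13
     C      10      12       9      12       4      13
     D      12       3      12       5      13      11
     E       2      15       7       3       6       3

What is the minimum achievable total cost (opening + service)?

For any fixed open set, each zone goes to its cheapest open site; total = fixed + service.
{D, E}: Joliet→E 2, Irby→D 3, Calder→E 7, Ryde→E 3, Dover→E 6, Elton→E 3. Service 24; fixed 7; total 31.
{A, E}: service 22 + fixed 10 = 32
{A, D, E}: service 19 + fixed 14 = 33
{A, B, C, D, E}: Joliet→E 2, Irby→D 3, Calder→A 2, Ryde→E 3, Dover→C 4, Elton→E 3. Service 17; fixed 22; total 39.
No other subset beats 31.

Minimum total cost: 31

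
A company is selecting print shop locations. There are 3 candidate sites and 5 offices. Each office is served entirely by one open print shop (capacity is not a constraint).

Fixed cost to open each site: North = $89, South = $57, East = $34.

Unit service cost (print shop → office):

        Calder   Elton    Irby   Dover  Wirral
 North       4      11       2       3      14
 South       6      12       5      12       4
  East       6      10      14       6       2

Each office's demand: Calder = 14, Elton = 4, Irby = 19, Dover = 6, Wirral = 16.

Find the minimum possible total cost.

For any fixed open set, each office goes to its cheapest open site; total = fixed + service.
{North, East}: Calder→North 4·14=56, Elton→East 10·4=40, Irby→North 2·19=38, Dover→North 3·6=18, Wirral→East 2·16=32. Service 184; fixed 123; total 307.
{North, South, East}: service 184 + fixed 180 = 364
{North, South}: service 220 + fixed 146 = 366
{East}: Calder→East 6·14=84, Elton→East 10·4=40, Irby→East 14·19=266, Dover→East 6·6=36, Wirral→East 2·16=32. Service 458; fixed 34; total 492.
No other subset beats 307.

Minimum total cost: 307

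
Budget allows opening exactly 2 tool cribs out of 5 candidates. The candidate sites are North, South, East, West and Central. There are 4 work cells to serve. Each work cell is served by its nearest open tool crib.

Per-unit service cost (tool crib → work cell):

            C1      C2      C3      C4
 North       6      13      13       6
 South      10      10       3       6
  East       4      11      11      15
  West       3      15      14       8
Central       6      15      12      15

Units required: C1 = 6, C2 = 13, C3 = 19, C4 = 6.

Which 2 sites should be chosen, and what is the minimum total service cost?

With exactly 2 open, each work cell uses its cheapest among the chosen.
{South, West}: C1→West 3·6=18, C2→South 10·13=130, C3→South 3·19=57, C4→South 6·6=36. Service cost 241.
{South, East}: service cost 247
{North, South}: service cost 259
Among all 10 size-2 choices, {South, West} is lowest.

Choose South and West; total service cost 241.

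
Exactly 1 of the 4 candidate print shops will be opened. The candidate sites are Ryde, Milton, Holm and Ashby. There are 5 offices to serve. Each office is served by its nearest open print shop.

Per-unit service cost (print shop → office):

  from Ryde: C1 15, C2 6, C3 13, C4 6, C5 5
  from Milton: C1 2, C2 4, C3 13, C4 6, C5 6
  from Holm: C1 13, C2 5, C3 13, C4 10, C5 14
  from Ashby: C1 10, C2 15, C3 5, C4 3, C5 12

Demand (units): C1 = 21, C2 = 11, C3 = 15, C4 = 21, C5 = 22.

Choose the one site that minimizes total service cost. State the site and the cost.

With exactly 1 open, each office uses its cheapest among the chosen.
{Milton}: C1→Milton 2·21=42, C2→Milton 4·11=44, C3→Milton 13·15=195, C4→Milton 6·21=126, C5→Milton 6·22=132. Service cost 539.
{Ashby}: service cost 777
{Ryde}: service cost 812
Among all 4 size-1 choices, {Milton} is lowest.

Choose Milton only; total service cost 539.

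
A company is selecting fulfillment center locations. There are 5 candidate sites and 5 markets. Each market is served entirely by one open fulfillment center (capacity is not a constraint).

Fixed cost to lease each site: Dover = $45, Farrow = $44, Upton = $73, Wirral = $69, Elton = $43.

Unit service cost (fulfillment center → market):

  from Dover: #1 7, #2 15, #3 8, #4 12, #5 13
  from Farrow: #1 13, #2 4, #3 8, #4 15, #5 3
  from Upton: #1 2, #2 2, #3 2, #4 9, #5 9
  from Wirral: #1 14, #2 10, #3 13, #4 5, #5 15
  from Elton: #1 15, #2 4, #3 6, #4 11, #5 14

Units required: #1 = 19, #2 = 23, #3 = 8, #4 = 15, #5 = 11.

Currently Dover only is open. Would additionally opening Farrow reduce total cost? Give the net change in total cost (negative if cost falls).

Current service cost with {Dover}: 865.
Adding Farrow: each market re-picks its cheapest; new service cost 502, saving 363.
Extra fixed cost: 44. Net change = 44 − 363 = -319.
(Totals: 910 → 591.)

Yes — net change −319 (cost falls by 319).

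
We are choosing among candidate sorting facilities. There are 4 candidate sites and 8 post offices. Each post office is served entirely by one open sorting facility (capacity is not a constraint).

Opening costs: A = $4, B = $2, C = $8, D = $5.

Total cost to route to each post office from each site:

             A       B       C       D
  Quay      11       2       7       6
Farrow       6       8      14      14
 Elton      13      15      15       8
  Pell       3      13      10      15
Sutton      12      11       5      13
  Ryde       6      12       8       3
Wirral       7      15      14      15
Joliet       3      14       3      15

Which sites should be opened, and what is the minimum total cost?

For any fixed open set, each post office goes to its cheapest open site; total = fixed + service.
{A, B, D}: Quay→B 2, Farrow→A 6, Elton→D 8, Pell→A 3, Sutton→B 11, Ryde→D 3, Wirral→A 7, Joliet→A 3. Service 43; fixed 11; total 54.
{A, B, C, D}: Quay→B 2, Farrow→A 6, Elton→D 8, Pell→A 3, Sutton→C 5, Ryde→D 3, Wirral→A 7, Joliet→A 3. Service 37; fixed 19; total 56.
{A, B}: Quay→B 2, Farrow→A 6, Elton→A 13, Pell→A 3, Sutton→B 11, Ryde→A 6, Wirral→A 7, Joliet→A 3. Service 51; fixed 6; total 57.
{B}: service 90 + fixed 2 = 92
No other subset beats 54.

Open A, B and D; minimum total cost 54.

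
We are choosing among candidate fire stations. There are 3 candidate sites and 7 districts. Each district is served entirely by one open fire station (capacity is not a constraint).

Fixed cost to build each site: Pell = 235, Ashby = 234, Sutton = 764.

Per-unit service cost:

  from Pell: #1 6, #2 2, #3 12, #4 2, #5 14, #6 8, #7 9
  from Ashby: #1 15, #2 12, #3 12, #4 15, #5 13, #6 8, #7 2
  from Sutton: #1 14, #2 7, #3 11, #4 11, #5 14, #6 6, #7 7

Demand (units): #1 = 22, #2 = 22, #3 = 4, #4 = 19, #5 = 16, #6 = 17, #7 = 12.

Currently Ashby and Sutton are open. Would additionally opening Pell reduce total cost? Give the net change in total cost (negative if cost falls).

Yes — net change −222 (cost falls by 222).

Current service cost with {Ashby, Sutton}: 1049.
Adding Pell: each district re-picks its cheapest; new service cost 592, saving 457.
Extra fixed cost: 235. Net change = 235 − 457 = -222.
(Totals: 2047 → 1825.)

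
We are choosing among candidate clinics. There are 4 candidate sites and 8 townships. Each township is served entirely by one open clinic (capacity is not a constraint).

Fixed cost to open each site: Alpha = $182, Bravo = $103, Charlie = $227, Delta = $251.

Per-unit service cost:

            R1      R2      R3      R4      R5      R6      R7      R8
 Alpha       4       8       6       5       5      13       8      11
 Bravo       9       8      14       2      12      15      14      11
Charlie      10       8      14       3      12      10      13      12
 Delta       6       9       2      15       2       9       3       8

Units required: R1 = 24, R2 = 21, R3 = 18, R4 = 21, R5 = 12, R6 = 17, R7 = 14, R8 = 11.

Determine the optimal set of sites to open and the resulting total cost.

Open Bravo and Delta; minimum total cost 1051.

For any fixed open set, each township goes to its cheapest open site; total = fixed + service.
{Bravo, Delta}: R1→Delta 6·24=144, R2→Bravo 8·21=168, R3→Delta 2·18=36, R4→Bravo 2·21=42, R5→Delta 2·12=24, R6→Delta 9·17=153, R7→Delta 3·14=42, R8→Delta 8·11=88. Service 697; fixed 354; total 1051.
{Alpha, Delta}: service 712 + fixed 433 = 1145
{Alpha}: service 991 + fixed 182 = 1173
{Alpha, Bravo, Charlie, Delta}: service 649 + fixed 763 = 1412
No other subset beats 1051.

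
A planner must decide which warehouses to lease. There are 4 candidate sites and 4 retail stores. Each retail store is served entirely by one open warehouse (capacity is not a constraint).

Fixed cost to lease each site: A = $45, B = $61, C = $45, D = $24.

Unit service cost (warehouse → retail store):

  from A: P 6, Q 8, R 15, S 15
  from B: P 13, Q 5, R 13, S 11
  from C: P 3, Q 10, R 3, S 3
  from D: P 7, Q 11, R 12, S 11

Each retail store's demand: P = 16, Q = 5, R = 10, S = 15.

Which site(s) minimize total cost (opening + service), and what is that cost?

Open C only; minimum total cost 218.

For any fixed open set, each retail store goes to its cheapest open site; total = fixed + service.
{C}: P→C 3·16=48, Q→C 10·5=50, R→C 3·10=30, S→C 3·15=45. Service 173; fixed 45; total 218.
{C, D}: service 173 + fixed 69 = 242
{A, C}: P→C 3·16=48, Q→A 8·5=40, R→C 3·10=30, S→C 3·15=45. Service 163; fixed 90; total 253.
{A, B, C, D}: P→C 3·16=48, Q→B 5·5=25, R→C 3·10=30, S→C 3·15=45. Service 148; fixed 175; total 323.
No other subset beats 218.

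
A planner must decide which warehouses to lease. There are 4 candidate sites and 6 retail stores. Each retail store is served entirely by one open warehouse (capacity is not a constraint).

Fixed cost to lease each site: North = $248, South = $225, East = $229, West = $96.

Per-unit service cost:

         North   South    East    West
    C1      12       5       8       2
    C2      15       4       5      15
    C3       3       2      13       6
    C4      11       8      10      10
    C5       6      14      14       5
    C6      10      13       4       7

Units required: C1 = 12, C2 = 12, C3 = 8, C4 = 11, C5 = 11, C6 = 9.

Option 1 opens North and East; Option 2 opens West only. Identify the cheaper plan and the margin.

Option 2 is cheaper by 293.

Option 1: {North, East}: C1→East 8·12=96, C2→East 5·12=60, C3→North 3·8=24, C4→East 10·11=110, C5→North 6·11=66, C6→East 4·9=36. Service 392; fixed 477; total 869.
Option 2: {West}: C1→West 2·12=24, C2→West 15·12=180, C3→West 6·8=48, C4→West 10·11=110, C5→West 5·11=55, C6→West 7·9=63. Service 480; fixed 96; total 576.
Difference: |869 − 576| = 293.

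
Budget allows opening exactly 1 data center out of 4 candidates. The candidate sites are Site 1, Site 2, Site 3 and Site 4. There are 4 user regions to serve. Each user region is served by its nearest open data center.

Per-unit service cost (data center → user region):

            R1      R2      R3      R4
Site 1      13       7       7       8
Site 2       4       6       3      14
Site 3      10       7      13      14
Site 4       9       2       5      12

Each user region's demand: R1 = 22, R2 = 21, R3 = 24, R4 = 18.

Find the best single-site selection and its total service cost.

With exactly 1 open, each user region uses its cheapest among the chosen.
{Site 2}: R1→Site 2 4·22=88, R2→Site 2 6·21=126, R3→Site 2 3·24=72, R4→Site 2 14·18=252. Service cost 538.
{Site 4}: service cost 576
{Site 1}: service cost 745
Among all 4 size-1 choices, {Site 2} is lowest.

Choose Site 2 only; total service cost 538.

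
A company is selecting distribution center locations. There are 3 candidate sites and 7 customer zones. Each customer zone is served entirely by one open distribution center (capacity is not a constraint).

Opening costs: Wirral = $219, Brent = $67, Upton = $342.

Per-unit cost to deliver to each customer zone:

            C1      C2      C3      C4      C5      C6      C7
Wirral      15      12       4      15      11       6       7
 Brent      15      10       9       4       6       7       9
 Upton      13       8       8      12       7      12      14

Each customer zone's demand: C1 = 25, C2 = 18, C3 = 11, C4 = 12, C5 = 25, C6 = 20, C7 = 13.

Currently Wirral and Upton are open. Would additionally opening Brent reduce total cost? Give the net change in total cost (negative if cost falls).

Current service cost with {Wirral, Upton}: 1043.
Adding Brent: each customer zone re-picks its cheapest; new service cost 922, saving 121.
Extra fixed cost: 67. Net change = 67 − 121 = -54.
(Totals: 1604 → 1550.)

Yes — net change −54 (cost falls by 54).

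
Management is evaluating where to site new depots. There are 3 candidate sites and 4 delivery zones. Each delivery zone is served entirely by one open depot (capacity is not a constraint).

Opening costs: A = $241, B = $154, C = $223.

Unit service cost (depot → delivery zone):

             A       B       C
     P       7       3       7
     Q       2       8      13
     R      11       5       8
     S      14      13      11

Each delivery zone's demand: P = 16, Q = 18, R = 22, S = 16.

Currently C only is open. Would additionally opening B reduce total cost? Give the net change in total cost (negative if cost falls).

Yes — net change −66 (cost falls by 66).

Current service cost with {C}: 698.
Adding B: each delivery zone re-picks its cheapest; new service cost 478, saving 220.
Extra fixed cost: 154. Net change = 154 − 220 = -66.
(Totals: 921 → 855.)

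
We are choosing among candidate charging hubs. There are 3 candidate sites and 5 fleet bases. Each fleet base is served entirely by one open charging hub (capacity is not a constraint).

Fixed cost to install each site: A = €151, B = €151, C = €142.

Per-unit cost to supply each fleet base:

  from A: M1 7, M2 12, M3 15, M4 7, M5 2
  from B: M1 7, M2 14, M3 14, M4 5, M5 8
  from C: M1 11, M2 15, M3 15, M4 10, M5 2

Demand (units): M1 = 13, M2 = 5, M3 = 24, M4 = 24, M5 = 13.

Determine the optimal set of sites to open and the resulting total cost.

Open A only; minimum total cost 856.

For any fixed open set, each fleet base goes to its cheapest open site; total = fixed + service.
{A}: M1→A 7·13=91, M2→A 12·5=60, M3→A 15·24=360, M4→A 7·24=168, M5→A 2·13=26. Service 705; fixed 151; total 856.
{B}: service 721 + fixed 151 = 872
{A, B}: service 633 + fixed 302 = 935
{A, B, C}: service 633 + fixed 444 = 1077
No other subset beats 856.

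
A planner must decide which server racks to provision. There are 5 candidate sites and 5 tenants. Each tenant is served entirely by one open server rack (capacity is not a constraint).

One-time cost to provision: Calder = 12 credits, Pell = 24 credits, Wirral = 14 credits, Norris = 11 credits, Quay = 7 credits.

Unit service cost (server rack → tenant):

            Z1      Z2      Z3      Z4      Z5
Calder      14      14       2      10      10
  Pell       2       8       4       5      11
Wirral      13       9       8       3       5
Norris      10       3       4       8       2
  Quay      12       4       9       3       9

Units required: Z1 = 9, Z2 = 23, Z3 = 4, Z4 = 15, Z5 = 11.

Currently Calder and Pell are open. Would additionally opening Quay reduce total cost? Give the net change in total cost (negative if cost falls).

Yes — net change −126 (cost falls by 126).

Current service cost with {Calder, Pell}: 395.
Adding Quay: each tenant re-picks its cheapest; new service cost 262, saving 133.
Extra fixed cost: 7. Net change = 7 − 133 = -126.
(Totals: 431 → 305.)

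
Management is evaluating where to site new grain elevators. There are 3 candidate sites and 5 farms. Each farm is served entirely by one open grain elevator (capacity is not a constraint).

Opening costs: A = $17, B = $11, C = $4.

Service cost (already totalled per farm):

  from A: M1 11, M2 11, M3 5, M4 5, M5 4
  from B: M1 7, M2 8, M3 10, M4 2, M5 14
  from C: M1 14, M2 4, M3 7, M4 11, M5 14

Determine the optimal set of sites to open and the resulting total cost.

For any fixed open set, each farm goes to its cheapest open site; total = fixed + service.
{B, C}: M1→B 7, M2→C 4, M3→C 7, M4→B 2, M5→B 14. Service 34; fixed 15; total 49.
{A, C}: service 29 + fixed 21 = 50
{B}: service 41 + fixed 11 = 52
{A, B, C}: service 22 + fixed 32 = 54
(All 7 nonempty subsets were checked; B and C is lowest.)

Open B and C; minimum total cost 49.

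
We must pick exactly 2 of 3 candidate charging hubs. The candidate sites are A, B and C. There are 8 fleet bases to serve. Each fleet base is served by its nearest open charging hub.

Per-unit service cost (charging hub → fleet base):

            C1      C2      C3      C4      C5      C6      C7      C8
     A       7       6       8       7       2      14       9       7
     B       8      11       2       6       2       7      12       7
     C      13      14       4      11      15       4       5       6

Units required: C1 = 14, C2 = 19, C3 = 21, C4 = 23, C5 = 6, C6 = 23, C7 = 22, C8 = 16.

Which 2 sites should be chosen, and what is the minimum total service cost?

With exactly 2 open, each fleet base uses its cheapest among the chosen.
{A, C}: C1→A 7·14=98, C2→A 6·19=114, C3→C 4·21=84, C4→A 7·23=161, C5→A 2·6=12, C6→C 4·23=92, C7→C 5·22=110, C8→C 6·16=96. Service cost 767.
{B, C}: service cost 811
{A, B}: service cost 875
Among all 3 size-2 choices, {A, C} is lowest.

Choose A and C; total service cost 767.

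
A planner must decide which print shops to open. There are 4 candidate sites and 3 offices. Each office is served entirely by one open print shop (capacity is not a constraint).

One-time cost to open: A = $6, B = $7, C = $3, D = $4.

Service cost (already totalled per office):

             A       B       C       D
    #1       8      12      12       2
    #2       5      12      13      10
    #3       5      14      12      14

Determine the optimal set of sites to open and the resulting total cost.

For any fixed open set, each office goes to its cheapest open site; total = fixed + service.
{A, D}: #1→D 2, #2→A 5, #3→A 5. Service 12; fixed 10; total 22.
{A}: #1→A 8, #2→A 5, #3→A 5. Service 18; fixed 6; total 24.
{A, C, D}: service 12 + fixed 13 = 25
{A, B, C, D}: service 12 + fixed 20 = 32
(All 15 nonempty subsets were checked; A and D is lowest.)

Open A and D; minimum total cost 22.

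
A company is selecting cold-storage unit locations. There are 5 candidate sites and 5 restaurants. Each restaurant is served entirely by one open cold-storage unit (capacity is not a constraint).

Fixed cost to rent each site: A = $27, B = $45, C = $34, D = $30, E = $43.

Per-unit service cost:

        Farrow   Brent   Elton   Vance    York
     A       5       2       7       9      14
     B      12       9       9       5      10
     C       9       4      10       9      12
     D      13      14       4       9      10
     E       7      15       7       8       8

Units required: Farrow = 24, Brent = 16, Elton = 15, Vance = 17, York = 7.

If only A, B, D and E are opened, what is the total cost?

Each restaurant is assigned to its cheapest site among the open ones.
{A, B, D, E}: Farrow→A 5·24=120, Brent→A 2·16=32, Elton→D 4·15=60, Vance→B 5·17=85, York→E 8·7=56. Service 353; fixed 145; total 498.

Total cost: 498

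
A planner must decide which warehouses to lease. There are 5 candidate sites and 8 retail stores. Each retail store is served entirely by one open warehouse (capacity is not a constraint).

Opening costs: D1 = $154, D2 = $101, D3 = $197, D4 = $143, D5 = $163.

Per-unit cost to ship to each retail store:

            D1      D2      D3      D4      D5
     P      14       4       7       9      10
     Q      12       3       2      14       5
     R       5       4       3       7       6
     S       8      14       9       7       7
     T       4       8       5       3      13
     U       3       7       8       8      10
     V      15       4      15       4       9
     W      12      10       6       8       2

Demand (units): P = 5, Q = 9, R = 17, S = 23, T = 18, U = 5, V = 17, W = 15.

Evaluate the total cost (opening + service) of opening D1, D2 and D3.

Total cost: 970

Each retail store is assigned to its cheapest site among the open ones.
{D1, D2, D3}: P→D2 4·5=20, Q→D3 2·9=18, R→D3 3·17=51, S→D1 8·23=184, T→D1 4·18=72, U→D1 3·5=15, V→D2 4·17=68, W→D3 6·15=90. Service 518; fixed 452; total 970.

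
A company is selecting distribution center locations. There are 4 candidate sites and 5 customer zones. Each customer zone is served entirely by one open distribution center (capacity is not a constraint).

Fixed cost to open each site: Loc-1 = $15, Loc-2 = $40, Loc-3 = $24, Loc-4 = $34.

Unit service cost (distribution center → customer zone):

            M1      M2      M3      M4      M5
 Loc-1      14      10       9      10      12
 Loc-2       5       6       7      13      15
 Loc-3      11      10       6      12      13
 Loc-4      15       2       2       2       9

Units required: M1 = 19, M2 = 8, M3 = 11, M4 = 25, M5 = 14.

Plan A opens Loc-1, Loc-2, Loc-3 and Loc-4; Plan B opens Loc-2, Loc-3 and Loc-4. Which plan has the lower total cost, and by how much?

Plan A: {Loc-1, Loc-2, Loc-3, Loc-4}: M1→Loc-2 5·19=95, M2→Loc-4 2·8=16, M3→Loc-4 2·11=22, M4→Loc-4 2·25=50, M5→Loc-4 9·14=126. Service 309; fixed 113; total 422.
Plan B: {Loc-2, Loc-3, Loc-4}: M1→Loc-2 5·19=95, M2→Loc-4 2·8=16, M3→Loc-4 2·11=22, M4→Loc-4 2·25=50, M5→Loc-4 9·14=126. Service 309; fixed 98; total 407.
Difference: |422 − 407| = 15.

Plan B is cheaper by 15.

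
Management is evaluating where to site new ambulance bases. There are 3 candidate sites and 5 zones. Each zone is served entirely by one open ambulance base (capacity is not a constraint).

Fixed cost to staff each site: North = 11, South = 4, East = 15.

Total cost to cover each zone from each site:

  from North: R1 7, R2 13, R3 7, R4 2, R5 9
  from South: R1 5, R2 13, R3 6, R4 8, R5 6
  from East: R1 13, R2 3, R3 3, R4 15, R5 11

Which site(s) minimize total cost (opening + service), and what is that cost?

For any fixed open set, each zone goes to its cheapest open site; total = fixed + service.
{South}: R1→South 5, R2→South 13, R3→South 6, R4→South 8, R5→South 6. Service 38; fixed 4; total 42.
{South, East}: service 25 + fixed 19 = 44
{North, South}: service 32 + fixed 15 = 47
{North, South, East}: R1→South 5, R2→East 3, R3→East 3, R4→North 2, R5→South 6. Service 19; fixed 30; total 49.
No other subset beats 42.

Open South only; minimum total cost 42.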